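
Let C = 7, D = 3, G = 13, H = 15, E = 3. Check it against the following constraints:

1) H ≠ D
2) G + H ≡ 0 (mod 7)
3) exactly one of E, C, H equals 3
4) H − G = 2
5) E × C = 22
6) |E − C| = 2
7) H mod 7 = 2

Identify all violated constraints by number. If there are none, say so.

Violated: 5, 6, and 7.

1) H = 15, D = 3; distinct — OK.
2) G + H = 28; 28 mod 7 = 0 — OK.
3) E=3, C=7, H=15; 1 of them equals 3 — OK.
4) H − G = 15 − 13 = 2 — OK.
5) E × C = 3 × 7 = 21, not 22 — violated.
6) |3 − 7| = 4, not 2 — violated.
7) 15 mod 7 = 1, not 2 — violated.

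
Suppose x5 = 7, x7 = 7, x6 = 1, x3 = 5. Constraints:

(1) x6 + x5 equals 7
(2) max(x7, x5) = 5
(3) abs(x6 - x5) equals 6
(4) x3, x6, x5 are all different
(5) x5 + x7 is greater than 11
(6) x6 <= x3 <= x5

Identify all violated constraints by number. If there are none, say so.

Violated: 1 and 2.

(1) x6 + x5 = 1 + 7 = 8, not 7  ✗
(2) max(7, 7) = 7, not 5  ✗
(3) abs(1 - 7) = 6  ✓
(4) values 5, 1, 7 are pairwise distinct  ✓
(5) x5 + x7 = 7 + 7 = 14; 14 > 11  ✓
(6) values 1 <= 5 <= 7  ✓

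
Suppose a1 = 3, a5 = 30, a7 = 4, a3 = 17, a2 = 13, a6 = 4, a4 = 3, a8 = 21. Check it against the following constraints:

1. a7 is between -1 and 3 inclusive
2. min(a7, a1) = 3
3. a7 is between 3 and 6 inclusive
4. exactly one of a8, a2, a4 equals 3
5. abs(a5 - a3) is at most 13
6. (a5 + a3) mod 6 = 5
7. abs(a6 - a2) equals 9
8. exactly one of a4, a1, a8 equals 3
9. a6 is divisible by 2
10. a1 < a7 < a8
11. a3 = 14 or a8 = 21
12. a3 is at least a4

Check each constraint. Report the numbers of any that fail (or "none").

1. a7 = 4 is outside [-1, 3]  ✗
2. min(4, 3) = 3  ✓
3. a7 = 4 lies in [3, 6]  ✓
4. a8=21, a2=13, a4=3; 1 of them equals 3  ✓
5. abs(30 - 17) = 13; 13 ≤ 13  ✓
6. a5 + a3 = 47; 47 mod 6 = 5  ✓
7. abs(4 - 13) = 9  ✓
8. a4=3, a1=3, a8=21; 2 of them equal 3, not exactly one  ✗
9. 4 / 2 = 2, so 2 divides 4  ✓
10. values 3 < 4 < 21  ✓
11. a3 = 17 ≠ 14, but a8 = 21 = 21 (second disjunct)  ✓
12. a3 = 17, a4 = 3; 17 ≥ 3  ✓

Violated: 1, 8.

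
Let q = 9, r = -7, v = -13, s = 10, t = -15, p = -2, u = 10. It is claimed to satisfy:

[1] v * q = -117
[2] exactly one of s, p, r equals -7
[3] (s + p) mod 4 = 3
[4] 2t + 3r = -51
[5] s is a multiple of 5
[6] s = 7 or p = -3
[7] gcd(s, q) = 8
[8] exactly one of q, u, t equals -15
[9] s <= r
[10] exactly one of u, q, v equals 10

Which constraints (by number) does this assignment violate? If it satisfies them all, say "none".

[1] v * q = -13 * 9 = -117 — holds.
[2] s=10, p=-2, r=-7; 1 of them equals -7 — holds.
[3] s + p = 8; 8 mod 4 = 0, not 3 — fails.
[4] 2t + 3r = 2(-15) + 3(-7) = -51 — holds.
[5] 10 / 5 = 2, so 5 divides 10 — holds.
[6] s = 10 ≠ 7 and p = -2 ≠ -3; both disjuncts false — fails.
[7] gcd(10, 9) = 1, not 8 — fails.
[8] q=9, u=10, t=-15; 1 of them equals -15 — holds.
[9] s = 10, r = -7; 10 > -7 (want ≤) — fails.
[10] u=10, q=9, v=-13; 1 of them equals 10 — holds.

No — constraints 3, 6, 7, 9 are not satisfied.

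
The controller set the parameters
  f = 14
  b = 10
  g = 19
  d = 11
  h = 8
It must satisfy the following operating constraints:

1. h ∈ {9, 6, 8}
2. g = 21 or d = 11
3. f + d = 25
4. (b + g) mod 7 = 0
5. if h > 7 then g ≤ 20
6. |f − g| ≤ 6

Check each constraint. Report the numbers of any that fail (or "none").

1. h = 8 is in {9, 6, 8}  OK
2. g = 19 ≠ 21, but d = 11 = 11 (second disjunct)  OK
3. f + d = 14 + 11 = 25  OK
4. b + g = 29; 29 mod 7 = 1, not 0  FAIL
5. h = 8 > 7, so we need g ≤ 20; g = 19 ≤ 20  OK
6. |14 − 19| = 5; 5 ≤ 6  OK

Constraint 4 is violated.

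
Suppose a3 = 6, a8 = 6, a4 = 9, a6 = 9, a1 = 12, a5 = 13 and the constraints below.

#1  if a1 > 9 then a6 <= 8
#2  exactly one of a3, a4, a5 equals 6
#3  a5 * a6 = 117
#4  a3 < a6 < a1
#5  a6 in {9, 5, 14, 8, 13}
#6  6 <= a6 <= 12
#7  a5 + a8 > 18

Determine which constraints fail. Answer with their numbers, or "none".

The assignment fails constraint 1.

#1 a1 = 12 > 9, so we need a6 ≤ 8; but a6 = 9 > 8  no
#2 a3=6, a4=9, a5=13; 1 of them equals 6  yes
#3 a5 * a6 = 13 * 9 = 117  yes
#4 values 6 < 9 < 12  yes
#5 a6 = 9 is in {9, 5, 14, 8, 13}  yes
#6 a6 = 9 lies in [6, 12]  yes
#7 a5 + a8 = 13 + 6 = 19; 19 > 18  yes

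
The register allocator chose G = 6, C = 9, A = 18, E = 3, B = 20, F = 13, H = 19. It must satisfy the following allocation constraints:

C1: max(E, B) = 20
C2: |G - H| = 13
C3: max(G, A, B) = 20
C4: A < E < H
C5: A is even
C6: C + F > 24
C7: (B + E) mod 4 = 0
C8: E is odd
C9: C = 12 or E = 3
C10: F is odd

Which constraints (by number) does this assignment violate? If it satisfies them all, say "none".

The assignment fails constraints 4, 6, and 7.

C1: max(3, 20) = 20 — holds.
C2: |6 - 19| = 13 — holds.
C3: max(6, 18, 20) = 20 — holds.
C4: values 18, 3, 19; A = 18 is not < E = 3 — does not hold.
C5: A = 18 is even — holds.
C6: C + F = 9 + 13 = 22; 22 ≤ 24, bound 24 not met — does not hold.
C7: B + E = 23; 23 mod 4 = 3, not 0 — does not hold.
C8: E = 3 is odd — holds.
C9: C = 9 ≠ 12, but E = 3 = 3 (second disjunct) — holds.
C10: F = 13 is odd — holds.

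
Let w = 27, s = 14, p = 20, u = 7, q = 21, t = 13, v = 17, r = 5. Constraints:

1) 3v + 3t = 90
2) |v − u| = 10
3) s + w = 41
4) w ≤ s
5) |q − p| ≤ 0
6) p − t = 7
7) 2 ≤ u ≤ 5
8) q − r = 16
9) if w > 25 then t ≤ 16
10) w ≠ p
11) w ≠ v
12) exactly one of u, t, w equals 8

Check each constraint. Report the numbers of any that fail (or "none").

1) 3v + 3t = 3(17) + 3(13) = 90  yes
2) |17 − 7| = 10  yes
3) s + w = 14 + 27 = 41  yes
4) w = 27, s = 14; 27 > 14 (want ≤)  no
5) |21 − 20| = 1; 1 > 0, exceeds bound 0  no
6) p − t = 20 − 13 = 7  yes
7) u = 7 is outside [2, 5]  no
8) q − r = 21 − 5 = 16  yes
9) w = 27 > 25, so we need t ≤ 16; t = 13 ≤ 16  yes
10) w = 27, p = 20; distinct  yes
11) w = 27, v = 17; distinct  yes
12) u=7, t=13, w=27; 0 of them equal 8, not exactly one  no

Constraints 4, 5, 7, 12 do not hold.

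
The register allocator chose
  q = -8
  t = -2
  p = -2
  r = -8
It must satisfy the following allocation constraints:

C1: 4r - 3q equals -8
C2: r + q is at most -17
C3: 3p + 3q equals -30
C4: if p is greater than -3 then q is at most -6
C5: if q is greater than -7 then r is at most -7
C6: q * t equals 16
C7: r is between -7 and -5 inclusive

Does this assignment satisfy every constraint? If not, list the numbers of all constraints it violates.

Violated: 2 and 7.

C1: 4r - 3q = 4(-8) - 3(-8) = -8  true
C2: r + q = -8 + (-8) = -16; -16 > -17, bound -17 not met  false
C3: 3p + 3q = 3(-2) + 3(-8) = -30  true
C4: p = -2 > -3, so we need q ≤ -6; q = -8 ≤ -6  true
C5: q = -8, not > -7; antecedent false, conditional vacuously true  true
C6: q * t = -8 * (-2) = 16  true
C7: r = -8 is outside [-7, -5]  false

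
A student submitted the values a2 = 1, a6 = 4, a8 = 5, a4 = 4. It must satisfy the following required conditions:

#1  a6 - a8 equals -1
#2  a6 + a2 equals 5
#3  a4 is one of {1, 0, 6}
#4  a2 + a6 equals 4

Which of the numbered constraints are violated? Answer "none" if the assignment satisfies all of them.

#1 a6 - a8 = 4 - 5 = -1 — holds.
#2 a6 + a2 = 4 + 1 = 5 — holds.
#3 a4 = 4 is not in {1, 0, 6} — fails.
#4 a2 + a6 = 1 + 4 = 5, not 4 — fails.

No — constraints 3, 4 are not satisfied.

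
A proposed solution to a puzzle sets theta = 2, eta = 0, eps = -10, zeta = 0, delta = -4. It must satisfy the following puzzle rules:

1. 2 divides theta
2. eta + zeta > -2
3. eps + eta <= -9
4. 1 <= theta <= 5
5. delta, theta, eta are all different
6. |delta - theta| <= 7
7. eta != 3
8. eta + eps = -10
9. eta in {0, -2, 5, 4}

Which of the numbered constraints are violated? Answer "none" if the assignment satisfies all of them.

1. 2 / 2 = 1, so 2 divides 2 — OK.
2. eta + zeta = 0 + 0 = 0; 0 > -2 — OK.
3. eps + eta = -10 + 0 = -10; -10 ≤ -9 — OK.
4. theta = 2 lies in [1, 5] — OK.
5. values -4, 2, 0 are pairwise distinct — OK.
6. |-4 - 2| = 6; 6 ≤ 7 — OK.
7. eta = 0, and 0 ≠ 3 — OK.
8. eta + eps = 0 + (-10) = -10 — OK.
9. eta = 0 is in {0, -2, 5, 4} — OK.

Yes — all constraints hold.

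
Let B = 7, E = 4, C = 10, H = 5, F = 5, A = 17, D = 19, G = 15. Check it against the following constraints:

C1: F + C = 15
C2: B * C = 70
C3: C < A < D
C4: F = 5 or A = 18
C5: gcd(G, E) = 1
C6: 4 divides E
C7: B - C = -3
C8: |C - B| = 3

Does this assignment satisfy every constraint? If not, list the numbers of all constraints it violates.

The assignment satisfies every constraint.

C1: F + C = 5 + 10 = 15  true
C2: B * C = 7 * 10 = 70  true
C3: values 10 < 17 < 19  true
C4: F = 5 = 5 (first disjunct)  true
C5: gcd(15, 4) = 1  true
C6: 4 / 4 = 1, so 4 divides 4  true
C7: B - C = 7 - 10 = -3  true
C8: |10 - 7| = 3  true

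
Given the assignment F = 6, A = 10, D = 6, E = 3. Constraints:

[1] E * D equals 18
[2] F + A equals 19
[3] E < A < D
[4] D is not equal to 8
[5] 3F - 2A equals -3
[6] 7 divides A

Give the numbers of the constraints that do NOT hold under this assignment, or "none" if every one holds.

Constraints 2, 3, 5, and 6 are violated.

[1] E * D = 3 * 6 = 18  true
[2] F + A = 6 + 10 = 16, not 19  false
[3] values 3, 10, 6; A = 10 is not < D = 6  false
[4] D = 6, and 6 ≠ 8  true
[5] 3F - 2A = 3(6) - 2(10) = -2, not -3  false
[6] 10 = 7*1 + 3, so 7 does not divide 10  false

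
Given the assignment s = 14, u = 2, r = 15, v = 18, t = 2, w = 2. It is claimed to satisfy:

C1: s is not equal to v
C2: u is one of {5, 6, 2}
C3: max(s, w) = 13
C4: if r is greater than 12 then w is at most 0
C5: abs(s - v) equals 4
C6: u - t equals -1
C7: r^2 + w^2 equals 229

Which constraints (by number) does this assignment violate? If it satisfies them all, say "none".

C1: s = 14, v = 18; distinct  ✔
C2: u = 2 is in {5, 6, 2}  ✔
C3: max(14, 2) = 14, not 13  ✘
C4: r = 15 > 12, so we need w ≤ 0; but w = 2 > 0  ✘
C5: abs(14 - 18) = 4  ✔
C6: u - t = 2 - 2 = 0, not -1  ✘
C7: r^2 + w^2 = 15^2 + 2^2 = 225 + 4 = 229  ✔

Constraints 3, 4, and 6 are violated.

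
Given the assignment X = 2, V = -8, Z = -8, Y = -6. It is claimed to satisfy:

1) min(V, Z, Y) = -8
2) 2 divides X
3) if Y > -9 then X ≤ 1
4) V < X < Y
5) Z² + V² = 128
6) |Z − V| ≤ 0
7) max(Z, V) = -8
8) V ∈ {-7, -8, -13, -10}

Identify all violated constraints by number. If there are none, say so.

Violated: 3 and 4.

1) min(-8, -8, -6) = -8  holds
2) 2 / 2 = 1, so 2 divides 2  holds
3) Y = -6 > -9, so we need X ≤ 1; but X = 2 > 1  fails
4) values -8, 2, -6; X = 2 is not < Y = -6  fails
5) Z² + V² = (-8)² + (-8)² = 64 + 64 = 128  holds
6) |-8 − (-8)| = 0; 0 ≤ 0  holds
7) max(-8, -8) = -8  holds
8) V = -8 is in {-7, -8, -13, -10}  holds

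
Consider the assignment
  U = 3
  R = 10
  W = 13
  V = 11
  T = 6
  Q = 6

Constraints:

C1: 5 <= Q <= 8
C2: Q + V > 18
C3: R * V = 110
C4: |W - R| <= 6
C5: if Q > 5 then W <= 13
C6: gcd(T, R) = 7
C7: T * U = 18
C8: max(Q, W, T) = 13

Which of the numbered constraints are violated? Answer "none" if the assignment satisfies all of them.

C1: Q = 6 lies in [5, 8] — OK.
C2: Q + V = 6 + 11 = 17; 17 ≤ 18, bound 18 not met — violated.
C3: R * V = 10 * 11 = 110 — OK.
C4: |13 - 10| = 3; 3 ≤ 6 — OK.
C5: Q = 6 > 5, so we need W ≤ 13; W = 13 ≤ 13 — OK.
C6: gcd(6, 10) = 2, not 7 — violated.
C7: T * U = 6 * 3 = 18 — OK.
C8: max(6, 13, 6) = 13 — OK.

Violated: 2 and 6.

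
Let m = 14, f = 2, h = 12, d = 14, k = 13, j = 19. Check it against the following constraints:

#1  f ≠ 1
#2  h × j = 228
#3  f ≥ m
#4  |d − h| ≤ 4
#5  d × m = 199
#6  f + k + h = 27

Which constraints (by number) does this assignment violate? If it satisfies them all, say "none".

Constraints 3 and 5 are violated.

#1 f = 2, and 2 ≠ 1  ✓
#2 h × j = 12 × 19 = 228  ✓
#3 f = 2, m = 14; 2 < 14 (want ≥)  ✗
#4 |14 − 12| = 2; 2 ≤ 4  ✓
#5 d × m = 14 × 14 = 196, not 199  ✗
#6 f + k + h = 2 + 13 + 12 = 27  ✓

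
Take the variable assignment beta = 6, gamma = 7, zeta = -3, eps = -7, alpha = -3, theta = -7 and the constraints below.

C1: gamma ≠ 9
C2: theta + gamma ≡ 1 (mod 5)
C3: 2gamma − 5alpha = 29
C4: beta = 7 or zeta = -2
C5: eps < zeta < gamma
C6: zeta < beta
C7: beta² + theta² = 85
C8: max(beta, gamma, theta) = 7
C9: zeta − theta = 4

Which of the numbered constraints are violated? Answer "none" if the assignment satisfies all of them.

C1: gamma = 7, and 7 ≠ 9 — OK.
C2: theta + gamma = 0; 0 mod 5 = 0, not 1 — violated.
C3: 2gamma − 5alpha = 2(7) − 5(-3) = 29 — OK.
C4: beta = 6 ≠ 7 and zeta = -3 ≠ -2; both disjuncts false — violated.
C5: values -7 < -3 < 7 — OK.
C6: zeta = -3, beta = 6; -3 < 6 — OK.
C7: beta² + theta² = 6² + (-7)² = 36 + 49 = 85 — OK.
C8: max(6, 7, -7) = 7 — OK.
C9: zeta − theta = -3 − (-7) = 4 — OK.

Constraints 2, 4 do not hold.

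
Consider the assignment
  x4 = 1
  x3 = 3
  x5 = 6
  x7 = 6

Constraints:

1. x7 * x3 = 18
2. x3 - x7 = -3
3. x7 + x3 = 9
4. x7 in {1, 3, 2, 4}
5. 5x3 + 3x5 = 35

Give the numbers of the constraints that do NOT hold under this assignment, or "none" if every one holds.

Constraints 4 and 5 are violated.

1. x7 * x3 = 6 * 3 = 18  yes
2. x3 - x7 = 3 - 6 = -3  yes
3. x7 + x3 = 6 + 3 = 9  yes
4. x7 = 6 is not in {1, 3, 2, 4}  no
5. 5x3 + 3x5 = 5(3) + 3(6) = 33, not 35  no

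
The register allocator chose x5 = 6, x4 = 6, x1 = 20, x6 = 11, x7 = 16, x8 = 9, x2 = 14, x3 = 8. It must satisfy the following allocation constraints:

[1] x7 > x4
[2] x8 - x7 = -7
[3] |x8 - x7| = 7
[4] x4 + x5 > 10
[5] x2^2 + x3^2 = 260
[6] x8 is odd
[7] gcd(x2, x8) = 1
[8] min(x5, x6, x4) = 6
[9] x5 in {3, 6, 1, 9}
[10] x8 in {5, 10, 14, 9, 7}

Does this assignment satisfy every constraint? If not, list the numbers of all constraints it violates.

[1] x7 = 16, x4 = 6; 16 > 6 — OK.
[2] x8 - x7 = 9 - 16 = -7 — OK.
[3] |9 - 16| = 7 — OK.
[4] x4 + x5 = 6 + 6 = 12; 12 > 10 — OK.
[5] x2^2 + x3^2 = 14^2 + 8^2 = 196 + 64 = 260 — OK.
[6] x8 = 9 is odd — OK.
[7] gcd(14, 9) = 1 — OK.
[8] min(6, 11, 6) = 6 — OK.
[9] x5 = 6 is in {3, 6, 1, 9} — OK.
[10] x8 = 9 is in {5, 10, 14, 9, 7} — OK.

No violations.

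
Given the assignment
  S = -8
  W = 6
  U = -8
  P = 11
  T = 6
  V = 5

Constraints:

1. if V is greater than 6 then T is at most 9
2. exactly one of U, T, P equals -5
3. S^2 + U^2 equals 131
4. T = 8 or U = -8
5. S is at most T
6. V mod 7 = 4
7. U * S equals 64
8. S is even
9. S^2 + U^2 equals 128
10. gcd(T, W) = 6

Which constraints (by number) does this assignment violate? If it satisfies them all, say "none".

1. V = 5, not > 6; antecedent false, conditional vacuously true — holds.
2. U=-8, T=6, P=11; 0 of them equal -5, not exactly one — does not hold.
3. S^2 + U^2 = (-8)^2 + (-8)^2 = 64 + 64 = 128, not 131 — does not hold.
4. T = 6 ≠ 8, but U = -8 = -8 (second disjunct) — holds.
5. S = -8, T = 6; -8 ≤ 6 — holds.
6. 5 mod 7 = 5, not 4 — does not hold.
7. U * S = -8 * (-8) = 64 — holds.
8. S = -8 is even — holds.
9. S^2 + U^2 = (-8)^2 + (-8)^2 = 64 + 64 = 128 — holds.
10. gcd(6, 6) = 6 — holds.

Violated: 2, 3, and 6.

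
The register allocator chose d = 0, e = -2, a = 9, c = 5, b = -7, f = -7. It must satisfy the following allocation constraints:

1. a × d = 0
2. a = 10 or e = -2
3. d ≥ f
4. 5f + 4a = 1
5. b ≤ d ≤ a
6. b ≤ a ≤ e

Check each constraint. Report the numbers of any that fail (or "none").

1. a × d = 9 × 0 = 0 — holds.
2. a = 9 ≠ 10, but e = -2 = -2 (second disjunct) — holds.
3. d = 0, f = -7; 0 ≥ -7 — holds.
4. 5f + 4a = 5(-7) + 4(9) = 1 — holds.
5. values -7 ≤ 0 ≤ 9 — holds.
6. values -7, 9, -2; a = 9 is not ≤ e = -2 — does not hold.

Violated: 6.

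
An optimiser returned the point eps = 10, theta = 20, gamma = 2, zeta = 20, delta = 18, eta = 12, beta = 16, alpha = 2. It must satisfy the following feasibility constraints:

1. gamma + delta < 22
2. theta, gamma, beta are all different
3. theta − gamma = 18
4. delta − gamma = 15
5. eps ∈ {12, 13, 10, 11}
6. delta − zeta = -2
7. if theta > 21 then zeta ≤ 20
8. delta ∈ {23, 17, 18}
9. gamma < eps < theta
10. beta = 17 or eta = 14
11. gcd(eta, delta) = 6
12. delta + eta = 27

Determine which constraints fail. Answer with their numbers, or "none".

1. gamma + delta = 2 + 18 = 20; 20 < 22  OK
2. values 20, 2, 16 are pairwise distinct  OK
3. theta − gamma = 20 − 2 = 18  OK
4. delta − gamma = 18 − 2 = 16, not 15  FAIL
5. eps = 10 is in {12, 13, 10, 11}  OK
6. delta − zeta = 18 − 20 = -2  OK
7. theta = 20, not > 21; antecedent false, conditional vacuously true  OK
8. delta = 18 is in {23, 17, 18}  OK
9. values 2 < 10 < 20  OK
10. beta = 16 ≠ 17 and eta = 12 ≠ 14; both disjuncts false  FAIL
11. gcd(12, 18) = 6  OK
12. delta + eta = 18 + 12 = 30, not 27  FAIL

Constraints 4, 10, and 12 do not hold.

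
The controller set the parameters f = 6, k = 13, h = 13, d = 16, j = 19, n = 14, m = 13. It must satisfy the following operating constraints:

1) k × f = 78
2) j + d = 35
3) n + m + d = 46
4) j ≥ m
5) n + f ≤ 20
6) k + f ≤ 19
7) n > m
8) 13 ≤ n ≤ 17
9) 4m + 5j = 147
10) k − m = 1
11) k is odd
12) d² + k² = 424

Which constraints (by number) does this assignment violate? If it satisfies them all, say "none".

1) k × f = 13 × 6 = 78  ✓
2) j + d = 19 + 16 = 35  ✓
3) n + m + d = 14 + 13 + 16 = 43, not 46  ✗
4) j = 19, m = 13; 19 ≥ 13  ✓
5) n + f = 14 + 6 = 20; 20 ≤ 20  ✓
6) k + f = 13 + 6 = 19; 19 ≤ 19  ✓
7) n = 14, m = 13; 14 > 13  ✓
8) n = 14 lies in [13, 17]  ✓
9) 4m + 5j = 4(13) + 5(19) = 147  ✓
10) k − m = 13 − 13 = 0, not 1  ✗
11) k = 13 is odd  ✓
12) d² + k² = 16² + 13² = 256 + 169 = 425, not 424  ✗

Violated: 3, 10, 12.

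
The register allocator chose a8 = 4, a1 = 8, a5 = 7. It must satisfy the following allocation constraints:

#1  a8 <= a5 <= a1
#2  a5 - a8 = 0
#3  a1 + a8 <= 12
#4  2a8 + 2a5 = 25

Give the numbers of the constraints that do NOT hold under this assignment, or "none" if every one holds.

#1 values 4 <= 7 <= 8  OK
#2 a5 - a8 = 7 - 4 = 3, not 0  FAIL
#3 a1 + a8 = 8 + 4 = 12; 12 ≤ 12  OK
#4 2a8 + 2a5 = 2(4) + 2(7) = 22, not 25  FAIL

Constraints 2, 4 do not hold.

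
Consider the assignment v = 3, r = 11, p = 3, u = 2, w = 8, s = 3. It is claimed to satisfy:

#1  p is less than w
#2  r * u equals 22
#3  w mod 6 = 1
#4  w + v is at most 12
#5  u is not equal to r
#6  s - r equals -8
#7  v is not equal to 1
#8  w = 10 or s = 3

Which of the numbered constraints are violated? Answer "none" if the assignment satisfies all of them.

Constraint 3 is violated.

#1 p = 3, w = 8; 3 < 8 — holds.
#2 r * u = 11 * 2 = 22 — holds.
#3 8 mod 6 = 2, not 1 — does not hold.
#4 w + v = 8 + 3 = 11; 11 ≤ 12 — holds.
#5 u = 2, r = 11; distinct — holds.
#6 s - r = 3 - 11 = -8 — holds.
#7 v = 3, and 3 ≠ 1 — holds.
#8 w = 8 ≠ 10, but s = 3 = 3 (second disjunct) — holds.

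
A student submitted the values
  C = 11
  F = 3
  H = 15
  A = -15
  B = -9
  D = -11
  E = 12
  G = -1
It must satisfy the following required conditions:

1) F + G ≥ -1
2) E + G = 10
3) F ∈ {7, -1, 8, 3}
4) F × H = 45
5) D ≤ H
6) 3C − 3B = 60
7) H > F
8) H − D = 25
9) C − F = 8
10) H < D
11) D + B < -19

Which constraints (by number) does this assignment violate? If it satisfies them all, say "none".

Constraints 2, 8, and 10 are violated.

1) F + G = 3 + (-1) = 2; 2 ≥ -1  ✓
2) E + G = 12 + (-1) = 11, not 10  ✗
3) F = 3 is in {7, -1, 8, 3}  ✓
4) F × H = 3 × 15 = 45  ✓
5) D = -11, H = 15; -11 ≤ 15  ✓
6) 3C − 3B = 3(11) − 3(-9) = 60  ✓
7) H = 15, F = 3; 15 > 3  ✓
8) H − D = 15 − (-11) = 26, not 25  ✗
9) C − F = 11 − 3 = 8  ✓
10) H = 15, D = -11; 15 ≥ -11 (want <)  ✗
11) D + B = -11 + (-9) = -20; -20 < -19  ✓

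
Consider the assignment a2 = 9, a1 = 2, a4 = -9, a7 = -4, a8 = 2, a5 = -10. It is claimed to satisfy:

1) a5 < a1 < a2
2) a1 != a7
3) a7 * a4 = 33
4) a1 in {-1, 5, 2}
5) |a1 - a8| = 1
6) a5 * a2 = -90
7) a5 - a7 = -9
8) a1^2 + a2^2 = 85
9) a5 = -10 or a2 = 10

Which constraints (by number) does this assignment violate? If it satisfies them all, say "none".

Constraints 3, 5, and 7 do not hold.

1) values -10 < 2 < 9 — holds.
2) a1 = 2, a7 = -4; distinct — holds.
3) a7 * a4 = -4 * (-9) = 36, not 33 — does not hold.
4) a1 = 2 is in {-1, 5, 2} — holds.
5) |2 - 2| = 0, not 1 — does not hold.
6) a5 * a2 = -10 * 9 = -90 — holds.
7) a5 - a7 = -10 - (-4) = -6, not -9 — does not hold.
8) a1^2 + a2^2 = 2^2 + 9^2 = 4 + 81 = 85 — holds.
9) a5 = -10 = -10 (first disjunct) — holds.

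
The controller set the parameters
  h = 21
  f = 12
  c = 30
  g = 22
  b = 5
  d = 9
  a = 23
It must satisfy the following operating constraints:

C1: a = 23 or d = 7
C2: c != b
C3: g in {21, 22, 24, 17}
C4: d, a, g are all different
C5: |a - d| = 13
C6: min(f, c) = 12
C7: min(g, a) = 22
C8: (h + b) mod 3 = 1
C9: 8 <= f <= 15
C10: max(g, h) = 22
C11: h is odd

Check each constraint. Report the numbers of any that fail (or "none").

C1: a = 23 = 23 (first disjunct)  holds
C2: c = 30, b = 5; distinct  holds
C3: g = 22 is in {21, 22, 24, 17}  holds
C4: values 9, 23, 22 are pairwise distinct  holds
C5: |23 - 9| = 14, not 13  fails
C6: min(12, 30) = 12  holds
C7: min(22, 23) = 22  holds
C8: h + b = 26; 26 mod 3 = 2, not 1  fails
C9: f = 12 lies in [8, 15]  holds
C10: max(22, 21) = 22  holds
C11: h = 21 is odd  holds

The assignment fails constraints 5 and 8.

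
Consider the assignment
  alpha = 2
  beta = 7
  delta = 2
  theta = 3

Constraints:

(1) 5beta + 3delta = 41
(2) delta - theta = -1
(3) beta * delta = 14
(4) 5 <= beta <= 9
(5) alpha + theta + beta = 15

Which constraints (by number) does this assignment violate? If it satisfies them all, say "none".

(1) 5beta + 3delta = 5(7) + 3(2) = 41 — holds.
(2) delta - theta = 2 - 3 = -1 — holds.
(3) beta * delta = 7 * 2 = 14 — holds.
(4) beta = 7 lies in [5, 9] — holds.
(5) alpha + theta + beta = 2 + 3 + 7 = 12, not 15 — fails.

Constraint 5 does not hold.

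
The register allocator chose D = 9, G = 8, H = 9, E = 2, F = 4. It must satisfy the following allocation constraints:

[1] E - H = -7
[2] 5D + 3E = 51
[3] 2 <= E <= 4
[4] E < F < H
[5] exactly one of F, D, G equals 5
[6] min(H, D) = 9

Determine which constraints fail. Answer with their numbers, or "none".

[1] E - H = 2 - 9 = -7  true
[2] 5D + 3E = 5(9) + 3(2) = 51  true
[3] E = 2 lies in [2, 4]  true
[4] values 2 < 4 < 9  true
[5] F=4, D=9, G=8; 0 of them equal 5, not exactly one  false
[6] min(9, 9) = 9  true

No — constraint 5 is not satisfied.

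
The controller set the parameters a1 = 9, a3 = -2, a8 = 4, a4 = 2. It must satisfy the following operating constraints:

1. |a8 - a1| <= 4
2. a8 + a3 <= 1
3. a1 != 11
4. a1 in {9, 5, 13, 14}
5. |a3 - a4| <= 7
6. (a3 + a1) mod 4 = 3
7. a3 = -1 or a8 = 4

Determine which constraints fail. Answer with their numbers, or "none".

Constraints 1 and 2 are violated.

1. |4 - 9| = 5; 5 > 4, exceeds bound 4  FAIL
2. a8 + a3 = 4 + (-2) = 2; 2 > 1, bound 1 not met  FAIL
3. a1 = 9, and 9 ≠ 11  OK
4. a1 = 9 is in {9, 5, 13, 14}  OK
5. |-2 - 2| = 4; 4 ≤ 7  OK
6. a3 + a1 = 7; 7 mod 4 = 3  OK
7. a3 = -2 ≠ -1, but a8 = 4 = 4 (second disjunct)  OK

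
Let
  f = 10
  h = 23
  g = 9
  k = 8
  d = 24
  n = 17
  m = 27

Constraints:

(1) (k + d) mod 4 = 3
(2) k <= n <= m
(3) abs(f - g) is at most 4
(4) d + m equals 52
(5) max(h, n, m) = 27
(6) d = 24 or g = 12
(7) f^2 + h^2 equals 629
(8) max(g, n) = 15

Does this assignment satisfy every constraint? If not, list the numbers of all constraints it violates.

The assignment fails constraints 1, 4, and 8.

(1) k + d = 32; 32 mod 4 = 0, not 3  fails
(2) values 8 <= 17 <= 27  holds
(3) abs(10 - 9) = 1; 1 ≤ 4  holds
(4) d + m = 24 + 27 = 51, not 52  fails
(5) max(23, 17, 27) = 27  holds
(6) d = 24 = 24 (first disjunct)  holds
(7) f^2 + h^2 = 10^2 + 23^2 = 100 + 529 = 629  holds
(8) max(9, 17) = 17, not 15  fails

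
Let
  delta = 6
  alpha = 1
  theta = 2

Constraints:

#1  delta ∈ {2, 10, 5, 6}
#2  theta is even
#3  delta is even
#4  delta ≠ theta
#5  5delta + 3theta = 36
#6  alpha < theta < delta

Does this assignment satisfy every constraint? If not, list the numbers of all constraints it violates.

#1 delta = 6 is in {2, 10, 5, 6}  holds
#2 theta = 2 is even  holds
#3 delta = 6 is even  holds
#4 delta = 6, theta = 2; distinct  holds
#5 5delta + 3theta = 5(6) + 3(2) = 36  holds
#6 values 1 < 2 < 6  holds

None — every constraint holds.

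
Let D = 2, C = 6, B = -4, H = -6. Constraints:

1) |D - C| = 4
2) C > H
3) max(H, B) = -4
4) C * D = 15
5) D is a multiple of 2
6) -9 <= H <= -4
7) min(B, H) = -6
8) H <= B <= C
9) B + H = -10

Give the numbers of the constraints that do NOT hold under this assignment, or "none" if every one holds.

No — constraint 4 is not satisfied.

1) |2 - 6| = 4 — satisfied.
2) C = 6, H = -6; 6 > -6 — satisfied.
3) max(-6, -4) = -4 — satisfied.
4) C * D = 6 * 2 = 12, not 15 — violated.
5) 2 / 2 = 1, so 2 divides 2 — satisfied.
6) H = -6 lies in [-9, -4] — satisfied.
7) min(-4, -6) = -6 — satisfied.
8) values -6 <= -4 <= 6 — satisfied.
9) B + H = -4 + (-6) = -10 — satisfied.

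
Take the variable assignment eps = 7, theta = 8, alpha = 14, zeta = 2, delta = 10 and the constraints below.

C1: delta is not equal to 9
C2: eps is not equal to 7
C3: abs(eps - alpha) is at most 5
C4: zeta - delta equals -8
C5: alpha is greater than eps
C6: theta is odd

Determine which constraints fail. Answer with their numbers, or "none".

C1: delta = 10, and 10 ≠ 9  true
C2: eps = 7, but 7 is required to differ  false
C3: abs(7 - 14) = 7; 7 > 5, exceeds bound 5  false
C4: zeta - delta = 2 - 10 = -8  true
C5: alpha = 14, eps = 7; 14 > 7  true
C6: theta = 8 is even  false

The assignment fails constraints 2, 3, and 6.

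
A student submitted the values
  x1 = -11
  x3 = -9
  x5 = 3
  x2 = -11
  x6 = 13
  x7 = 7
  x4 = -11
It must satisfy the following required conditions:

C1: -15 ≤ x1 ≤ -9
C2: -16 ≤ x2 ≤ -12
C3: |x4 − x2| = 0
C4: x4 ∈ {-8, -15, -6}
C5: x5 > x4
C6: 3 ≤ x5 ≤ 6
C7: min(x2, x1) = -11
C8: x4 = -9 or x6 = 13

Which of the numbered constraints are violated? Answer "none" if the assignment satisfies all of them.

Constraints 2 and 4 do not hold.

C1: x1 = -11 lies in [-15, -9]  ✔
C2: x2 = -11 is outside [-16, -12]  ✘
C3: |-11 − (-11)| = 0  ✔
C4: x4 = -11 is not in {-8, -15, -6}  ✘
C5: x5 = 3, x4 = -11; 3 > -11  ✔
C6: x5 = 3 lies in [3, 6]  ✔
C7: min(-11, -11) = -11  ✔
C8: x4 = -11 ≠ -9, but x6 = 13 = 13 (second disjunct)  ✔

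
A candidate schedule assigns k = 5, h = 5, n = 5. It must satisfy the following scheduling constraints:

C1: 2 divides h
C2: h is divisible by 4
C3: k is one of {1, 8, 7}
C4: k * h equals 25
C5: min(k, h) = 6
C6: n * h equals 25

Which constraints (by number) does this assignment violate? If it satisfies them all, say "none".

Constraints 1, 2, 3, and 5 do not hold.

C1: 5 = 2*2 + 1, so 2 does not divide 5 — fails.
C2: 5 = 4*1 + 1, so 4 does not divide 5 — fails.
C3: k = 5 is not in {1, 8, 7} — fails.
C4: k * h = 5 * 5 = 25 — holds.
C5: min(5, 5) = 5, not 6 — fails.
C6: n * h = 5 * 5 = 25 — holds.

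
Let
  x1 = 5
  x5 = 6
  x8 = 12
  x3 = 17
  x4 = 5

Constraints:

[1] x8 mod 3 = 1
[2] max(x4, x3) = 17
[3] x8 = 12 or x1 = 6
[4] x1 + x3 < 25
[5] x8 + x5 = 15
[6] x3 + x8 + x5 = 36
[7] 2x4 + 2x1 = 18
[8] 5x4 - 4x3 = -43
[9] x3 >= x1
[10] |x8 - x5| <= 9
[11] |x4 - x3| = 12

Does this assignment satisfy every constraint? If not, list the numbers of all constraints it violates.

The assignment fails constraints 1, 5, 6, and 7.

[1] 12 mod 3 = 0, not 1  false
[2] max(5, 17) = 17  true
[3] x8 = 12 = 12 (first disjunct)  true
[4] x1 + x3 = 5 + 17 = 22; 22 < 25  true
[5] x8 + x5 = 12 + 6 = 18, not 15  false
[6] x3 + x8 + x5 = 17 + 12 + 6 = 35, not 36  false
[7] 2x4 + 2x1 = 2(5) + 2(5) = 20, not 18  false
[8] 5x4 - 4x3 = 5(5) - 4(17) = -43  true
[9] x3 = 17, x1 = 5; 17 ≥ 5  true
[10] |12 - 6| = 6; 6 ≤ 9  true
[11] |5 - 17| = 12  true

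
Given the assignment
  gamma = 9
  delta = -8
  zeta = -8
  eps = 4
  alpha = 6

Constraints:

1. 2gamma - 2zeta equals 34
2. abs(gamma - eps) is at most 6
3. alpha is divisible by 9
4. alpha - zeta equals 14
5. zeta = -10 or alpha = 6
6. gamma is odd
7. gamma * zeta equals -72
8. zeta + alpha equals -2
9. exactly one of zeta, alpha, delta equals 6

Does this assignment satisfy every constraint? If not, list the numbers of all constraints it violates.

Violated: 3.

1. 2gamma - 2zeta = 2(9) - 2(-8) = 34 — satisfied.
2. abs(9 - 4) = 5; 5 ≤ 6 — satisfied.
3. 6 = 9*0 + 6, so 9 does not divide 6 — violated.
4. alpha - zeta = 6 - (-8) = 14 — satisfied.
5. zeta = -8 ≠ -10, but alpha = 6 = 6 (second disjunct) — satisfied.
6. gamma = 9 is odd — satisfied.
7. gamma * zeta = 9 * (-8) = -72 — satisfied.
8. zeta + alpha = -8 + 6 = -2 — satisfied.
9. zeta=-8, alpha=6, delta=-8; 1 of them equals 6 — satisfied.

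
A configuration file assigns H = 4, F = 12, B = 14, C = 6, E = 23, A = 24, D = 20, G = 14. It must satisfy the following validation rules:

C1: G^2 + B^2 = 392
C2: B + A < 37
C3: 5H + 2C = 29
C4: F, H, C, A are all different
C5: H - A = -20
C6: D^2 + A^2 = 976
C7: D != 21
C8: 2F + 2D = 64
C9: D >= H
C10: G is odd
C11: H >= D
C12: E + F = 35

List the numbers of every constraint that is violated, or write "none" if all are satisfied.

No — constraints 2, 3, 10, and 11 are not satisfied.

C1: G^2 + B^2 = 14^2 + 14^2 = 196 + 196 = 392 — OK.
C2: B + A = 14 + 24 = 38; 38 ≥ 37, bound 37 not met — violated.
C3: 5H + 2C = 5(4) + 2(6) = 32, not 29 — violated.
C4: values 12, 4, 6, 24 are pairwise distinct — OK.
C5: H - A = 4 - 24 = -20 — OK.
C6: D^2 + A^2 = 20^2 + 24^2 = 400 + 576 = 976 — OK.
C7: D = 20, and 20 ≠ 21 — OK.
C8: 2F + 2D = 2(12) + 2(20) = 64 — OK.
C9: D = 20, H = 4; 20 ≥ 4 — OK.
C10: G = 14 is even — violated.
C11: H = 4, D = 20; 4 < 20 (want ≥) — violated.
C12: E + F = 23 + 12 = 35 — OK.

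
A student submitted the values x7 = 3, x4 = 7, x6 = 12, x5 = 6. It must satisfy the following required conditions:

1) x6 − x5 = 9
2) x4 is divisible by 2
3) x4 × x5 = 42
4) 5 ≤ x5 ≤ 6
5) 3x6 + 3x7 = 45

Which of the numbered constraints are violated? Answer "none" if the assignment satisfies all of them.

1) x6 − x5 = 12 − 6 = 6, not 9  no
2) 7 = 2×3 + 1, so 2 does not divide 7  no
3) x4 × x5 = 7 × 6 = 42  yes
4) x5 = 6 lies in [5, 6]  yes
5) 3x6 + 3x7 = 3(12) + 3(3) = 45  yes

Constraints 1 and 2 are violated.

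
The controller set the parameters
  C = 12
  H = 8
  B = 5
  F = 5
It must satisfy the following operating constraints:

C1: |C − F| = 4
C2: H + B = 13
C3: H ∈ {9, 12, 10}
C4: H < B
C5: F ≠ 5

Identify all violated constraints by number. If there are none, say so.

C1: |12 − 5| = 7, not 4 — fails.
C2: H + B = 8 + 5 = 13 — holds.
C3: H = 8 is not in {9, 12, 10} — fails.
C4: H = 8, B = 5; 8 ≥ 5 (want <) — fails.
C5: F = 5, but 5 is required to differ — fails.

Constraints 1, 3, 4, and 5 do not hold.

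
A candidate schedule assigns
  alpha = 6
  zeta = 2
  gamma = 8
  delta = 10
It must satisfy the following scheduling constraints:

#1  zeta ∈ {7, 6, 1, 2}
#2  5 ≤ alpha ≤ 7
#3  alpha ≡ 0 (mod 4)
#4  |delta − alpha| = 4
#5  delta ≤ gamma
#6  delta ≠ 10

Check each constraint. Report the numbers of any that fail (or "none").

#1 zeta = 2 is in {7, 6, 1, 2}  ✓
#2 alpha = 6 lies in [5, 7]  ✓
#3 6 mod 4 = 2, not 0  ✗
#4 |10 − 6| = 4  ✓
#5 delta = 10, gamma = 8; 10 > 8 (want ≤)  ✗
#6 delta = 10, but 10 is required to differ  ✗

Constraints 3, 5, and 6 do not hold.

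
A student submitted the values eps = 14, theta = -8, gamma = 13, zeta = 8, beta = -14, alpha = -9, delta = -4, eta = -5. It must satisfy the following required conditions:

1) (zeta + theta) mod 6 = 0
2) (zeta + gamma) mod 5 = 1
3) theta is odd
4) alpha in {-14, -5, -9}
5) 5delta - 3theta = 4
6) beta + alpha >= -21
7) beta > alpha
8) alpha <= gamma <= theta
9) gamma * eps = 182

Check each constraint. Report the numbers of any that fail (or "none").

1) zeta + theta = 0; 0 mod 6 = 0 — holds.
2) zeta + gamma = 21; 21 mod 5 = 1 — holds.
3) theta = -8 is even — does not hold.
4) alpha = -9 is in {-14, -5, -9} — holds.
5) 5delta - 3theta = 5(-4) - 3(-8) = 4 — holds.
6) beta + alpha = -14 + (-9) = -23; -23 < -21, bound -21 not met — does not hold.
7) beta = -14, alpha = -9; -14 ≤ -9 (want >) — does not hold.
8) values -9, 13, -8; gamma = 13 is not <= theta = -8 — does not hold.
9) gamma * eps = 13 * 14 = 182 — holds.

The assignment fails constraints 3, 6, 7, and 8.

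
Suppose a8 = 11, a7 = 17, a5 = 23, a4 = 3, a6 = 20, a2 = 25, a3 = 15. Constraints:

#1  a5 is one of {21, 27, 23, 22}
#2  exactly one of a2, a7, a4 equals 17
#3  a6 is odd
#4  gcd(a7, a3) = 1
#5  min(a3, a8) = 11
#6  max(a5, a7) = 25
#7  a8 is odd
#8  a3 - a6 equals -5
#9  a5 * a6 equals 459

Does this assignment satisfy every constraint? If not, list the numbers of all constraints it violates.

Constraints 3, 6, 9 do not hold.

#1 a5 = 23 is in {21, 27, 23, 22} — holds.
#2 a2=25, a7=17, a4=3; 1 of them equals 17 — holds.
#3 a6 = 20 is even — does not hold.
#4 gcd(17, 15) = 1 — holds.
#5 min(15, 11) = 11 — holds.
#6 max(23, 17) = 23, not 25 — does not hold.
#7 a8 = 11 is odd — holds.
#8 a3 - a6 = 15 - 20 = -5 — holds.
#9 a5 * a6 = 23 * 20 = 460, not 459 — does not hold.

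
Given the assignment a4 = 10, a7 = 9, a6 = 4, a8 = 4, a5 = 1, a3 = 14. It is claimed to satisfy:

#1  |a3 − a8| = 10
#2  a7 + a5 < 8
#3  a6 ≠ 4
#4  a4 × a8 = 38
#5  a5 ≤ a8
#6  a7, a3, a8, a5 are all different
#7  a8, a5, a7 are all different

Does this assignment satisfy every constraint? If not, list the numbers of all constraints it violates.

#1 |14 − 4| = 10 — OK.
#2 a7 + a5 = 9 + 1 = 10; 10 ≥ 8, bound 8 not met — violated.
#3 a6 = 4, but 4 is required to differ — violated.
#4 a4 × a8 = 10 × 4 = 40, not 38 — violated.
#5 a5 = 1, a8 = 4; 1 ≤ 4 — OK.
#6 values 9, 14, 4, 1 are pairwise distinct — OK.
#7 values 4, 1, 9 are pairwise distinct — OK.

Violated: 2, 3, and 4.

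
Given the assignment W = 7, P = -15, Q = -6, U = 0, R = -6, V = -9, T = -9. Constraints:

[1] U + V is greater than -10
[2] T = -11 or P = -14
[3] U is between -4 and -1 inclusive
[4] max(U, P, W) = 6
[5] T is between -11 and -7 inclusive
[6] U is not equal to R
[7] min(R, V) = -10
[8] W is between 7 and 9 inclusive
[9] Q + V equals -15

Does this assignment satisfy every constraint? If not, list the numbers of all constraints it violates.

Constraints 2, 3, 4, 7 are violated.

[1] U + V = 0 + (-9) = -9; -9 > -10 — satisfied.
[2] T = -9 ≠ -11 and P = -15 ≠ -14; both disjuncts false — violated.
[3] U = 0 is outside [-4, -1] — violated.
[4] max(0, -15, 7) = 7, not 6 — violated.
[5] T = -9 lies in [-11, -7] — satisfied.
[6] U = 0, R = -6; distinct — satisfied.
[7] min(-6, -9) = -9, not -10 — violated.
[8] W = 7 lies in [7, 9] — satisfied.
[9] Q + V = -6 + (-9) = -15 — satisfied.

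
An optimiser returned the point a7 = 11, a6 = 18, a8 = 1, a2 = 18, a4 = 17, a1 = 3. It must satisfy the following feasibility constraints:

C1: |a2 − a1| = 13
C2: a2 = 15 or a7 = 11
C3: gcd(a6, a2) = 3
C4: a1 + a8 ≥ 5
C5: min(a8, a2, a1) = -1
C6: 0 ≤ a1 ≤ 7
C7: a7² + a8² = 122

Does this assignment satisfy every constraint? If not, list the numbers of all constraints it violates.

C1: |18 − 3| = 15, not 13 — does not hold.
C2: a2 = 18 ≠ 15, but a7 = 11 = 11 (second disjunct) — holds.
C3: gcd(18, 18) = 18, not 3 — does not hold.
C4: a1 + a8 = 3 + 1 = 4; 4 < 5, bound 5 not met — does not hold.
C5: min(1, 18, 3) = 1, not -1 — does not hold.
C6: a1 = 3 lies in [0, 7] — holds.
C7: a7² + a8² = 11² + 1² = 121 + 1 = 122 — holds.

No — constraints 1, 3, 4, and 5 are not satisfied.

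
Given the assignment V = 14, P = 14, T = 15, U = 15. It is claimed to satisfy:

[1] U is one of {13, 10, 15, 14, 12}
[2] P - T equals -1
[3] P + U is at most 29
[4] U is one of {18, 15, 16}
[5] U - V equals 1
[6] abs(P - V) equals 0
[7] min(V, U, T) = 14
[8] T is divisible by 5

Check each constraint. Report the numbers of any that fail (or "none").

[1] U = 15 is in {13, 10, 15, 14, 12}  OK
[2] P - T = 14 - 15 = -1  OK
[3] P + U = 14 + 15 = 29; 29 ≤ 29  OK
[4] U = 15 is in {18, 15, 16}  OK
[5] U - V = 15 - 14 = 1  OK
[6] abs(14 - 14) = 0  OK
[7] min(14, 15, 15) = 14  OK
[8] 15 / 5 = 3, so 5 divides 15  OK

All constraints are satisfied.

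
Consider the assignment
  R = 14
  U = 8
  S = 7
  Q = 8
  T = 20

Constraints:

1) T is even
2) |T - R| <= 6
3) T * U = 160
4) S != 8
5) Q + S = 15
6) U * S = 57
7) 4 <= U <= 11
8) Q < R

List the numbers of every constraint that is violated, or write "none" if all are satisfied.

1) T = 20 is even  yes
2) |20 - 14| = 6; 6 ≤ 6  yes
3) T * U = 20 * 8 = 160  yes
4) S = 7, and 7 ≠ 8  yes
5) Q + S = 8 + 7 = 15  yes
6) U * S = 8 * 7 = 56, not 57  no
7) U = 8 lies in [4, 11]  yes
8) Q = 8, R = 14; 8 < 14  yes

The assignment fails constraint 6.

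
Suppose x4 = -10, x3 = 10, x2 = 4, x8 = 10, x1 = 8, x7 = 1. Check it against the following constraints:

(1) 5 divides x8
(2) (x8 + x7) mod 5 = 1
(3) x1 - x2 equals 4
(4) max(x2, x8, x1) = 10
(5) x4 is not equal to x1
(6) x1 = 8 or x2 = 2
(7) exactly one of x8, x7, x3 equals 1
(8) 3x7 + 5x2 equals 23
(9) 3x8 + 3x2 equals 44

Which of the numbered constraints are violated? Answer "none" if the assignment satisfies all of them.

Constraint 9 is violated.

(1) 10 / 5 = 2, so 5 divides 10 — holds.
(2) x8 + x7 = 11; 11 mod 5 = 1 — holds.
(3) x1 - x2 = 8 - 4 = 4 — holds.
(4) max(4, 10, 8) = 10 — holds.
(5) x4 = -10, x1 = 8; distinct — holds.
(6) x1 = 8 = 8 (first disjunct) — holds.
(7) x8=10, x7=1, x3=10; 1 of them equals 1 — holds.
(8) 3x7 + 5x2 = 3(1) + 5(4) = 23 — holds.
(9) 3x8 + 3x2 = 3(10) + 3(4) = 42, not 44 — does not hold.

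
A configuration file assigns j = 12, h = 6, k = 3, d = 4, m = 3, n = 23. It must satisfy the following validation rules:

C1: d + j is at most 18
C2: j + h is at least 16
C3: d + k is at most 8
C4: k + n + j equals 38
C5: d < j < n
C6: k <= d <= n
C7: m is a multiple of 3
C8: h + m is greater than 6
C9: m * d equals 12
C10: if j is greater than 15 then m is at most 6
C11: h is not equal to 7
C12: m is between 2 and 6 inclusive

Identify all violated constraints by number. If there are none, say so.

C1: d + j = 4 + 12 = 16; 16 ≤ 18  yes
C2: j + h = 12 + 6 = 18; 18 ≥ 16  yes
C3: d + k = 4 + 3 = 7; 7 ≤ 8  yes
C4: k + n + j = 3 + 23 + 12 = 38  yes
C5: values 4 < 12 < 23  yes
C6: values 3 <= 4 <= 23  yes
C7: 3 / 3 = 1, so 3 divides 3  yes
C8: h + m = 6 + 3 = 9; 9 > 6  yes
C9: m * d = 3 * 4 = 12  yes
C10: j = 12, not > 15; antecedent false, conditional vacuously true  yes
C11: h = 6, and 6 ≠ 7  yes
C12: m = 3 lies in [2, 6]  yes

All constraints are satisfied.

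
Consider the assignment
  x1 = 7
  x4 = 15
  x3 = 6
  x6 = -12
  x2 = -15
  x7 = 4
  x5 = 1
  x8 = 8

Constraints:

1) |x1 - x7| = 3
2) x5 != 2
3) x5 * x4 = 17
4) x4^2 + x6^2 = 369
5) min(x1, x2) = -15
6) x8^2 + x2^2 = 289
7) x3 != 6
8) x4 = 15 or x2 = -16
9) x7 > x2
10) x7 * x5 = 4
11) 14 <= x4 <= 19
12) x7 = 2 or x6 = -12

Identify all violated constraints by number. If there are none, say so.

1) |7 - 4| = 3 — holds.
2) x5 = 1, and 1 ≠ 2 — holds.
3) x5 * x4 = 1 * 15 = 15, not 17 — does not hold.
4) x4^2 + x6^2 = 15^2 + (-12)^2 = 225 + 144 = 369 — holds.
5) min(7, -15) = -15 — holds.
6) x8^2 + x2^2 = 8^2 + (-15)^2 = 64 + 225 = 289 — holds.
7) x3 = 6, but 6 is required to differ — does not hold.
8) x4 = 15 = 15 (first disjunct) — holds.
9) x7 = 4, x2 = -15; 4 > -15 — holds.
10) x7 * x5 = 4 * 1 = 4 — holds.
11) x4 = 15 lies in [14, 19] — holds.
12) x7 = 4 ≠ 2, but x6 = -12 = -12 (second disjunct) — holds.

Violated: 3 and 7.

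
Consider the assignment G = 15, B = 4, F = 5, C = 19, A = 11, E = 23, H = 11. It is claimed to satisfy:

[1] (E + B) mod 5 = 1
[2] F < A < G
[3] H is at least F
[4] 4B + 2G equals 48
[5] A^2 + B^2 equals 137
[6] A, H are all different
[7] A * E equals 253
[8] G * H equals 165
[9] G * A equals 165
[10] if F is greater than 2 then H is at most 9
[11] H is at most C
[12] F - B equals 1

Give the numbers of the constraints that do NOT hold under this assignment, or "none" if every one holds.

Constraints 1, 4, 6, and 10 are violated.

[1] E + B = 27; 27 mod 5 = 2, not 1 — violated.
[2] values 5 < 11 < 15 — OK.
[3] H = 11, F = 5; 11 ≥ 5 — OK.
[4] 4B + 2G = 4(4) + 2(15) = 46, not 48 — violated.
[5] A^2 + B^2 = 11^2 + 4^2 = 121 + 16 = 137 — OK.
[6] A = H = 11, not all different — violated.
[7] A * E = 11 * 23 = 253 — OK.
[8] G * H = 15 * 11 = 165 — OK.
[9] G * A = 15 * 11 = 165 — OK.
[10] F = 5 > 2, so we need H ≤ 9; but H = 11 > 9 — violated.
[11] H = 11, C = 19; 11 ≤ 19 — OK.
[12] F - B = 5 - 4 = 1 — OK.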